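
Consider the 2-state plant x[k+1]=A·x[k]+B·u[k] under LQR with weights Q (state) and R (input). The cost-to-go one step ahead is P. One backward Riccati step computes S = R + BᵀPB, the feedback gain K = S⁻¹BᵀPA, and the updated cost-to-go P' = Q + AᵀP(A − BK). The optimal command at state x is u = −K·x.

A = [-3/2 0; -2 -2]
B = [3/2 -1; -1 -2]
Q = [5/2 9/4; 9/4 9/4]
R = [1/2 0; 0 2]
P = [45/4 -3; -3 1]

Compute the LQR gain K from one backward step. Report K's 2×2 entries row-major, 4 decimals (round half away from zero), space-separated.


-0.4268 0.3661 0.3976 0.2380

BᵀP = [19.8750 -5.5000; -5.2500 1.0000]
S = R + BᵀPB = [1/2 0; 0 2] + [35.3125 -8.8750; -8.8750 3.2500] = [35.8125 -8.8750; -8.8750 5.2500]
BᵀPA = [-18.8125 11.0000; 5.8750 -2.0000]
K = S⁻¹·BᵀPA = [-0.4268 0.3661; 0.3976 0.2380]
A−BK = [-0.4622 -0.3112; -1.6316 -1.1579]
AᵀP(A−BK) = [0.9479 0.4897; 0.4897 0.4485]
P' = Q + AᵀP(A−BK) = [3.4479 2.7397; 2.7397 2.6985]
tr(P') = 6.1465


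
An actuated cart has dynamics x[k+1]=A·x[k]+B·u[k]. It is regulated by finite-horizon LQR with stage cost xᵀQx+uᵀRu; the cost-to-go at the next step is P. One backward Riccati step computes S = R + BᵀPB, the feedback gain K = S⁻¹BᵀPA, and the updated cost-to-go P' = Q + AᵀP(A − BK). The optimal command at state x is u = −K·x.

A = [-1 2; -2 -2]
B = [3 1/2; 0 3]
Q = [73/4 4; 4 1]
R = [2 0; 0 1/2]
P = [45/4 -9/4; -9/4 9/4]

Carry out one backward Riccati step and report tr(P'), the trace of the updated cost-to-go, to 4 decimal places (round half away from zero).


20.9657

BᵀP = [33.7500 -6.7500; -1.1250 5.6250]
S = R + BᵀPB = [2 0; 0 1/2] + [101.2500 -3.3750; -3.3750 16.3125] = [103.2500 -3.3750; -3.3750 16.8125]
BᵀPA = [-20.2500 81.0000; -10.1250 -13.5000]
K = S⁻¹·BᵀPA = [-0.2172 0.7633; -0.6458 -0.6498]
A−BK = [-0.0254 0.0351; -0.0625 -0.0507]
AᵀP(A−BK) = [0.3118 -0.1226; -0.1226 1.4039]
P' = Q + AᵀP(A−BK) = [18.5618 3.8774; 3.8774 2.4039]
tr(P') = 20.9657


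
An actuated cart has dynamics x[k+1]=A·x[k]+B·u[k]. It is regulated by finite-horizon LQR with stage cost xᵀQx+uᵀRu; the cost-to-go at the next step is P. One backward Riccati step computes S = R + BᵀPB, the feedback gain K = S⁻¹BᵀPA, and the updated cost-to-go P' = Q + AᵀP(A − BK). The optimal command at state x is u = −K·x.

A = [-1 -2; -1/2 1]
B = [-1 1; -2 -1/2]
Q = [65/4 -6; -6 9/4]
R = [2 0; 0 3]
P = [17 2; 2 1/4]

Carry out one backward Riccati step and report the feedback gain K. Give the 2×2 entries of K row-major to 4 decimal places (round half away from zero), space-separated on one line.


0.5824 1.0243 -0.3009 -0.5478

BᵀP = [-21.0000 -2.5000; 16.0000 1.8750]
S = R + BᵀPB = [2 0; 0 3] + [26.0000 -19.7500; -19.7500 15.0625] = [28.0000 -19.7500; -19.7500 18.0625]
BᵀPA = [22.2500 39.5000; -16.9375 -30.1250]
K = S⁻¹·BᵀPA = [0.5824 1.0243; -0.3009 -0.5478]
A−BK = [-0.1167 -0.4279; 0.5143 2.7747]
AᵀP(A−BK) = [1.0076 1.8055; 1.8055 3.2869]
P' = Q + AᵀP(A−BK) = [17.2576 -4.1945; -4.1945 5.5369]
tr(P') = 22.7944


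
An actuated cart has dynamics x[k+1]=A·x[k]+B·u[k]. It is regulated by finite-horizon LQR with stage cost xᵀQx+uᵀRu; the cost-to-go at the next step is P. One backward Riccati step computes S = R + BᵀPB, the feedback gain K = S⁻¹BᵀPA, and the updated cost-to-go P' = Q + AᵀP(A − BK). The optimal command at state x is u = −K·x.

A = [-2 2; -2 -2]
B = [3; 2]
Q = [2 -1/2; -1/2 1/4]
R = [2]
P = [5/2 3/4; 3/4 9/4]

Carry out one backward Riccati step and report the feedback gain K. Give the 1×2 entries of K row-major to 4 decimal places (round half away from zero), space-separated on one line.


BᵀP = [9.0000 6.7500]
S = R + BᵀPB = [2] + [40.5000] = [42.5000]
BᵀPA = [-31.5000 4.5000]
K = S⁻¹·BᵀPA = [-0.7412 0.1059]
A−BK = [0.2235 1.6824; -0.5176 -2.2118]
AᵀP(A−BK) = [1.6529 2.3353; 2.3353 12.5235]
P' = Q + AᵀP(A−BK) = [3.6529 1.8353; 1.8353 12.7735]
tr(P') = 16.4265

-0.7412 0.1059


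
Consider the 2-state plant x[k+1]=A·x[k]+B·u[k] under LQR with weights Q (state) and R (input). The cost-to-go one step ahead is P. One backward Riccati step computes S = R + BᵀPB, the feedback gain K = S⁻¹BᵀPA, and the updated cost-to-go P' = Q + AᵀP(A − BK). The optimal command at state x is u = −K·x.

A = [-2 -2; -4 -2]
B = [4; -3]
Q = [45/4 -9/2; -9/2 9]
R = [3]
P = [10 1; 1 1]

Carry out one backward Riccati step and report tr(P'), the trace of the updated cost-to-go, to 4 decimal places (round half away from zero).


BᵀP = [37.0000 1.0000]
S = R + BᵀPB = [3] + [145.0000] = [148.0000]
BᵀPA = [-78.0000 -76.0000]
K = S⁻¹·BᵀPA = [-0.5270 -0.5135]
A−BK = [0.1081 0.0541; -5.5811 -3.5405]
AᵀP(A−BK) = [30.8919 19.9459; 19.9459 12.9730]
P' = Q + AᵀP(A−BK) = [42.1419 15.4459; 15.4459 21.9730]
tr(P') = 64.1149

64.1149


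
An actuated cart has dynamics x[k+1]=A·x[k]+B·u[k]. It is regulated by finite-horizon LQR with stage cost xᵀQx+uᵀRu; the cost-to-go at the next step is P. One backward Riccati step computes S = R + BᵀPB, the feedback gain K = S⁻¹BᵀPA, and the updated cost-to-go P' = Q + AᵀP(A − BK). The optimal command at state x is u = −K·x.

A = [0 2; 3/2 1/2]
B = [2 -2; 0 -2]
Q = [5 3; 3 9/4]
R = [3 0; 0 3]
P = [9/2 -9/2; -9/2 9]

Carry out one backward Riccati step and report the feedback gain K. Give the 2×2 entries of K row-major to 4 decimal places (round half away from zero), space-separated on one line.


-0.6429 0.6429 -0.6429 -0.2143

BᵀP = [9.0000 -9.0000; 0.0000 -9.0000]
S = R + BᵀPB = [3 0; 0 3] + [18.0000 0.0000; 0.0000 18.0000] = [21.0000 0.0000; 0.0000 21.0000]
BᵀPA = [-13.5000 13.5000; -13.5000 -4.5000]
K = S⁻¹·BᵀPA = [-0.6429 0.6429; -0.6429 -0.2143]
A−BK = [0.0000 0.2857; 0.2143 0.0714]
AᵀP(A−BK) = [2.8929 -0.9643; -0.9643 1.6071]
P' = Q + AᵀP(A−BK) = [7.8929 2.0357; 2.0357 3.8571]
tr(P') = 11.7500


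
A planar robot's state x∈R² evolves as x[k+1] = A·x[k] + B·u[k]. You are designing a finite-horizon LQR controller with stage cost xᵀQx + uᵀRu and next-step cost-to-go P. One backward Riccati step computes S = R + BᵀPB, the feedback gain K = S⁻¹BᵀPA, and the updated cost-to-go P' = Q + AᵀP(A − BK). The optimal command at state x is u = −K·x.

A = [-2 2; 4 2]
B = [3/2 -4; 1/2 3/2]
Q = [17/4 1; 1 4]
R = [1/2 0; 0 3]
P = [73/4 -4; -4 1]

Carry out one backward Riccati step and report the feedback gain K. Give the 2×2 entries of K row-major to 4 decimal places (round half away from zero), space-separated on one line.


BᵀP = [25.3750 -5.5000; -79.0000 17.5000]
S = R + BᵀPB = [1/2 0; 0 3] + [35.3125 -109.7500; -109.7500 342.2500] = [35.8125 -109.7500; -109.7500 345.2500]
BᵀPA = [-72.7500 39.7500; 228.0000 -123.0000]
K = S⁻¹·BᵀPA = [-0.2943 0.7031; 0.5668 -0.1328]
A−BK = [0.7088 0.4143; 3.2969 1.8476]
AᵀP(A−BK) = [2.3508 0.4194; 0.4194 0.7225]
P' = Q + AᵀP(A−BK) = [6.6008 1.4194; 1.4194 4.7225]
tr(P') = 11.3233

-0.2943 0.7031 0.5668 -0.1328


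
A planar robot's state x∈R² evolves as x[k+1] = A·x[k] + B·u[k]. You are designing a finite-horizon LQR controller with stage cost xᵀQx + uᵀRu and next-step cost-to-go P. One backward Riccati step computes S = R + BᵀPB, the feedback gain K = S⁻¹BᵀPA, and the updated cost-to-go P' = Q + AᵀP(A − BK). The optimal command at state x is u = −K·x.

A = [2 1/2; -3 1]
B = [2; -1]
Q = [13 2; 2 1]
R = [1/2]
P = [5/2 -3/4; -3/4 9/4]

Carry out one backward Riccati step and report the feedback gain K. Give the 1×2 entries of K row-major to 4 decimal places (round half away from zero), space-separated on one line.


BᵀP = [5.7500 -3.7500]
S = R + BᵀPB = [1/2] + [15.2500] = [15.7500]
BᵀPA = [22.7500 -0.8750]
K = S⁻¹·BᵀPA = [1.4444 -0.0556]
A−BK = [-0.8889 0.6111; -1.5556 0.9444]
AᵀP(A−BK) = [6.3889 -3.3611; -3.3611 2.0764]
P' = Q + AᵀP(A−BK) = [19.3889 -1.3611; -1.3611 3.0764]
tr(P') = 22.4653

1.4444 -0.0556


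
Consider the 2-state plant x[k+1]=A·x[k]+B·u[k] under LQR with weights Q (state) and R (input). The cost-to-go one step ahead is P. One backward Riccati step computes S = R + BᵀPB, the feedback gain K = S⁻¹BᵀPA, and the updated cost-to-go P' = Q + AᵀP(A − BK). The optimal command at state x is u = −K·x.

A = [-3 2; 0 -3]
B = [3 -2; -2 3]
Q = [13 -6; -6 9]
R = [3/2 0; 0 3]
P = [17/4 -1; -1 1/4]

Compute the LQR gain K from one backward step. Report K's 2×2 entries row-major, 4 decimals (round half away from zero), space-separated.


-0.6559 0.5806 0.2413 -0.2344

BᵀP = [14.7500 -3.5000; -11.5000 2.7500]
S = R + BᵀPB = [3/2 0; 0 3] + [51.2500 -40.0000; -40.0000 31.2500] = [52.7500 -40.0000; -40.0000 34.2500]
BᵀPA = [-44.2500 40.0000; 34.5000 -31.2500]
K = S⁻¹·BᵀPA = [-0.6559 0.5806; 0.2413 -0.2344]
A−BK = [-0.5497 -0.2105; -2.0357 -1.1358]
AᵀP(A−BK) = [0.9022 -0.7239; -0.7239 0.7031]
P' = Q + AᵀP(A−BK) = [13.9022 -6.7239; -6.7239 9.7031]
tr(P') = 23.6052


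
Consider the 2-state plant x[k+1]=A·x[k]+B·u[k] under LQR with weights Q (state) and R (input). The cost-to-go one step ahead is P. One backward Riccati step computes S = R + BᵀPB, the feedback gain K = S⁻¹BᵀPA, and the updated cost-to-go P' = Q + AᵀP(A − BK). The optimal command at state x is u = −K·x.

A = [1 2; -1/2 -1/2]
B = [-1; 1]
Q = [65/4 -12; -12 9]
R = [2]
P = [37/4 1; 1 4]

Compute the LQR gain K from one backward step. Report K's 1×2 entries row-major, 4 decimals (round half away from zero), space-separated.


-0.7358 -1.3585

BᵀP = [-8.2500 3.0000]
S = R + BᵀPB = [2] + [11.2500] = [13.2500]
BᵀPA = [-9.7500 -18.0000]
K = S⁻¹·BᵀPA = [-0.7358 -1.3585]
A−BK = [0.2642 0.6415; 0.2358 0.8585]
AᵀP(A−BK) = [2.0755 4.7547; 4.7547 11.5472]
P' = Q + AᵀP(A−BK) = [18.3255 -7.2453; -7.2453 20.5472]
tr(P') = 38.8726


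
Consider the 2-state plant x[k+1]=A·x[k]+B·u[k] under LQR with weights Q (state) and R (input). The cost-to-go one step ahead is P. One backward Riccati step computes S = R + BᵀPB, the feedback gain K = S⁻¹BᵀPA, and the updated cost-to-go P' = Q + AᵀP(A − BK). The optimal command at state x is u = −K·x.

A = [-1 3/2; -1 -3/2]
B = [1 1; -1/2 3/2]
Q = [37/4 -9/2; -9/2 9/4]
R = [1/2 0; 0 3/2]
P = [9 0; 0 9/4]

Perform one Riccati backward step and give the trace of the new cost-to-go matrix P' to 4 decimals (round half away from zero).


BᵀP = [9.0000 -1.1250; 9.0000 3.3750]
S = R + BᵀPB = [1/2 0; 0 3/2] + [9.5625 7.3125; 7.3125 14.0625] = [10.0625 7.3125; 7.3125 15.5625]
BᵀPA = [-7.8750 15.1875; -12.3750 8.4375]
K = S⁻¹·BᵀPA = [-0.3109 1.6936; -0.6491 -0.2536]
A−BK = [-0.0400 0.0600; -0.1818 -0.2727]
AᵀP(A−BK) = [0.7691 0.0736; 0.0736 1.7305]
P' = Q + AᵀP(A−BK) = [10.0191 -4.4264; -4.4264 3.9805]
tr(P') = 13.9995

13.9995


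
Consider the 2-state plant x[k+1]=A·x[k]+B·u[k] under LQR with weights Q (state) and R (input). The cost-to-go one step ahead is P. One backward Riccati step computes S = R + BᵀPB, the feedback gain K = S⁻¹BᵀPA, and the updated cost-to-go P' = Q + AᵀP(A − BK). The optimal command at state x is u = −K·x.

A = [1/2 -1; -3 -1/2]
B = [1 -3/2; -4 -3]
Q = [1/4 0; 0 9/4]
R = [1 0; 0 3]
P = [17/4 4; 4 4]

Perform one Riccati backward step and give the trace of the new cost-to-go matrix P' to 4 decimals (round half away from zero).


BᵀP = [-11.7500 -12.0000; -18.3750 -18.0000]
S = R + BᵀPB = [1 0; 0 3] + [36.2500 53.6250; 53.6250 81.5625] = [37.2500 53.6250; 53.6250 84.5625]
BᵀPA = [30.1250 17.7500; 44.8125 27.3750]
K = S⁻¹·BᵀPA = [0.5263 0.1203; 0.1962 0.2474]
A−BK = [0.2679 -0.7491; -0.3062 0.7235]
AᵀP(A−BK) = [0.4163 0.1627; 0.1627 0.3411]
P' = Q + AᵀP(A−BK) = [0.6663 0.1627; 0.1627 2.5911]
tr(P') = 3.2573

3.2573


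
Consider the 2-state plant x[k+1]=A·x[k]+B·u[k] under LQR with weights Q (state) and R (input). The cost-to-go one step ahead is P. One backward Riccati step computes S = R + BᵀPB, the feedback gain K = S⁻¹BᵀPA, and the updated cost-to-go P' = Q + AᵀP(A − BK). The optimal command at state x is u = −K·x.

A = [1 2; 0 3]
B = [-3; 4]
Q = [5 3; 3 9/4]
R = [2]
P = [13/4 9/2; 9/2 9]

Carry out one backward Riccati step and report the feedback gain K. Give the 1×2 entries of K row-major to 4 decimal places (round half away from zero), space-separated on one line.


BᵀP = [8.2500 22.5000]
S = R + BᵀPB = [2] + [65.2500] = [67.2500]
BᵀPA = [8.2500 84.0000]
K = S⁻¹·BᵀPA = [0.1227 1.2491]
A−BK = [1.3680 5.7472; -0.4907 -1.9963]
AᵀP(A−BK) = [2.2379 9.6952; 9.6952 43.0781]
P' = Q + AᵀP(A−BK) = [7.2379 12.6952; 12.6952 45.3281]
tr(P') = 52.5660

0.1227 1.2491


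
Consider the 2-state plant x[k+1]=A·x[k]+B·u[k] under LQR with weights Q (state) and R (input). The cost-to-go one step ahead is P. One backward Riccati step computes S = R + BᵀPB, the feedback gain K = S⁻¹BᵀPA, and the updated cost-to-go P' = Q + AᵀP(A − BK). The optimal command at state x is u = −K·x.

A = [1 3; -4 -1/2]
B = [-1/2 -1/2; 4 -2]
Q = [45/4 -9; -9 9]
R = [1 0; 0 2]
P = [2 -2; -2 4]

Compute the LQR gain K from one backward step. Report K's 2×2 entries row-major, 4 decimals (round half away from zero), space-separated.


-1.0332 -0.7468 0.0358 -0.6573

BᵀP = [-9.0000 17.0000; 3.0000 -7.0000]
S = R + BᵀPB = [1 0; 0 2] + [72.5000 -29.5000; -29.5000 12.5000] = [73.5000 -29.5000; -29.5000 14.5000]
BᵀPA = [-77.0000 -35.5000; 31.0000 12.5000]
K = S⁻¹·BᵀPA = [-1.0332 -0.7468; 0.0358 -0.6573]
A−BK = [0.5013 2.2980; 0.2046 1.1726]
AᵀP(A−BK) = [1.3299 1.8721; 1.8721 6.7046]
P' = Q + AᵀP(A−BK) = [12.5799 -7.1279; -7.1279 15.7046]
tr(P') = 28.2845


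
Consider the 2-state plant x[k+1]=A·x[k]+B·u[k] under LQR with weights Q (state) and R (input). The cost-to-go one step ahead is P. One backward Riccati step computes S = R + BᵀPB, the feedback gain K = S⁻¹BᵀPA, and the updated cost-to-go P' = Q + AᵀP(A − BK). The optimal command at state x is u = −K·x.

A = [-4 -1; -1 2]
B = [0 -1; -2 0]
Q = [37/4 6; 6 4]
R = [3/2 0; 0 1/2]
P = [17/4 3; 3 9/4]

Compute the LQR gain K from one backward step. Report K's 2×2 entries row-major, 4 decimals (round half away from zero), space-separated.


BᵀP = [-6.0000 -4.5000; -4.2500 -3.0000]
S = R + BᵀPB = [3/2 0; 0 1/2] + [9.0000 6.0000; 6.0000 4.2500] = [10.5000 6.0000; 6.0000 4.7500]
BᵀPA = [28.5000 -3.0000; 20.0000 -1.7500]
K = S⁻¹·BᵀPA = [1.1081 -0.2703; 2.8108 -0.0270]
A−BK = [-1.1892 -1.0270; 1.2162 1.4595]
AᵀP(A−BK) = [6.4527 -0.2568; -0.2568 0.3919]
P' = Q + AᵀP(A−BK) = [15.7027 5.7432; 5.7432 4.3919]
tr(P') = 20.0946

1.1081 -0.2703 2.8108 -0.0270


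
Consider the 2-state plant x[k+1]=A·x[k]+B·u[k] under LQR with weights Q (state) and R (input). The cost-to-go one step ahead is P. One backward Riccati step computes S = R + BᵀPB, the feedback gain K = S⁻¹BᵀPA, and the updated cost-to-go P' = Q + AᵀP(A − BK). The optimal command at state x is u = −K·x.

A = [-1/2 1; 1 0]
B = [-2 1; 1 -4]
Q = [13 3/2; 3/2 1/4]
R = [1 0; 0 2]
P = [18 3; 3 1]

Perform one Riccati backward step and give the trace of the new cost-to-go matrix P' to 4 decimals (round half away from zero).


BᵀP = [-33.0000 -5.0000; 6.0000 -1.0000]
S = R + BᵀPB = [1 0; 0 2] + [61.0000 -13.0000; -13.0000 10.0000] = [62.0000 -13.0000; -13.0000 12.0000]
BᵀPA = [11.5000 -33.0000; -4.0000 6.0000]
K = S⁻¹·BᵀPA = [0.1496 -0.5530; -0.1713 -0.0991]
A−BK = [-0.0296 -0.0070; 0.1652 0.1565]
AᵀP(A−BK) = [0.0948 -0.0365; -0.0365 0.3443]
P' = Q + AᵀP(A−BK) = [13.0948 1.4635; 1.4635 0.5943]
tr(P') = 13.6891

13.6891


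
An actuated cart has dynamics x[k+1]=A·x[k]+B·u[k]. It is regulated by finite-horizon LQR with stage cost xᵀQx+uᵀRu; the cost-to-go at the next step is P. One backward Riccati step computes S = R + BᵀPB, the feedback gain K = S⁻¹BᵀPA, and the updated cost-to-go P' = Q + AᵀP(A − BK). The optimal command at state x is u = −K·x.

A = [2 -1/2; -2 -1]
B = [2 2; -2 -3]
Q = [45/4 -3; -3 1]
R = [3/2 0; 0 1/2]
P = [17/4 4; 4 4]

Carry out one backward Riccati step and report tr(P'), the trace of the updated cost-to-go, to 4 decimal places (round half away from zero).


BᵀP = [0.5000 0.0000; -3.5000 -4.0000]
S = R + BᵀPB = [3/2 0; 0 1/2] + [1.0000 1.0000; 1.0000 5.0000] = [2.5000 1.0000; 1.0000 5.5000]
BᵀPA = [1.0000 -0.2500; 1.0000 5.7500]
K = S⁻¹·BᵀPA = [0.3529 -0.5588; 0.1176 1.1471]
A−BK = [1.0588 -1.6765; -0.9412 1.3235]
AᵀP(A−BK) = [0.5294 -0.8382; -0.8382 2.3272]
P' = Q + AᵀP(A−BK) = [11.7794 -3.8382; -3.8382 3.3272]
tr(P') = 15.1066

15.1066


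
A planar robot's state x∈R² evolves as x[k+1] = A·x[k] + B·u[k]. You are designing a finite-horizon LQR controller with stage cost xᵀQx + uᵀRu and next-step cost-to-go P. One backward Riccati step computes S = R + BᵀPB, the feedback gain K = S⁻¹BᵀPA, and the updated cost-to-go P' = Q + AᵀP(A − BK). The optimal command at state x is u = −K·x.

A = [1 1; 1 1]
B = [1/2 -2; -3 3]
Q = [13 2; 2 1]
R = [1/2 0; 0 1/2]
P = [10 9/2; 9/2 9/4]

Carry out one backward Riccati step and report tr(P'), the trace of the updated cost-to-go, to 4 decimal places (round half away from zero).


15.7631

BᵀP = [-8.5000 -4.5000; -6.5000 -2.2500]
S = R + BᵀPB = [1/2 0; 0 1/2] + [9.2500 3.5000; 3.5000 6.2500] = [9.7500 3.5000; 3.5000 6.7500]
BᵀPA = [-13.0000 -13.0000; -8.7500 -8.7500]
K = S⁻¹·BᵀPA = [-1.0665 -1.0665; -0.7433 -0.7433]
A−BK = [0.0467 0.0467; 0.0303 0.0303]
AᵀP(A−BK) = [0.8816 0.8816; 0.8816 0.8816]
P' = Q + AᵀP(A−BK) = [13.8816 2.8816; 2.8816 1.8816]
tr(P') = 15.7631


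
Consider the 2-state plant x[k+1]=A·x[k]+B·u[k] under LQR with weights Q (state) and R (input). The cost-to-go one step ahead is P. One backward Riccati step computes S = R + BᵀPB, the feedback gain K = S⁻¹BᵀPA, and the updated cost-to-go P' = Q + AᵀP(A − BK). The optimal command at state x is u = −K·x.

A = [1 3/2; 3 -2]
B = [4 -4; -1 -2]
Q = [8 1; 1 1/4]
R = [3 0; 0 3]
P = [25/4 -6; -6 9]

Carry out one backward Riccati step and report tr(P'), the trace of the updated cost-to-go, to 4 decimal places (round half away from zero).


BᵀP = [31.0000 -33.0000; -13.0000 6.0000]
S = R + BᵀPB = [3 0; 0 3] + [157.0000 -58.0000; -58.0000 40.0000] = [160.0000 -58.0000; -58.0000 43.0000]
BᵀPA = [-68.0000 112.5000; 5.0000 -31.5000]
K = S⁻¹·BᵀPA = [-0.7491 0.8562; -0.8942 0.4224]
A−BK = [0.4198 -0.2355; 0.4625 -0.2991]
AᵀP(A−BK) = [4.7790 -3.5132; -3.5132 3.0410]
P' = Q + AᵀP(A−BK) = [12.7790 -2.5132; -2.5132 3.2910]
tr(P') = 16.0700

16.0700


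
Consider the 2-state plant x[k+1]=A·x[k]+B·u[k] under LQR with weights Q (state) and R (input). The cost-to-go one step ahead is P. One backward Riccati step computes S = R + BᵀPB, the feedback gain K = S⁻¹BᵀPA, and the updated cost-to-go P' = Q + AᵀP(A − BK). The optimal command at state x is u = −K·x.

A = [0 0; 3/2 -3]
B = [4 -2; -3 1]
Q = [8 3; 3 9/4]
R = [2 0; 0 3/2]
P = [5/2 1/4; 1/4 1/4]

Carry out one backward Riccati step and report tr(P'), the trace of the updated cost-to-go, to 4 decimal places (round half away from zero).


12.9500

BᵀP = [9.2500 0.2500; -4.7500 -0.2500]
S = R + BᵀPB = [2 0; 0 3/2] + [36.2500 -18.2500; -18.2500 9.2500] = [38.2500 -18.2500; -18.2500 10.7500]
BᵀPA = [0.3750 -0.7500; -0.3750 0.7500]
K = S⁻¹·BᵀPA = [-0.0360 0.0720; -0.0960 0.1920]
A−BK = [-0.0480 0.0960; 1.4880 -2.9760]
AᵀP(A−BK) = [0.5400 -1.0800; -1.0800 2.1600]
P' = Q + AᵀP(A−BK) = [8.5400 1.9200; 1.9200 4.4100]
tr(P') = 12.9500


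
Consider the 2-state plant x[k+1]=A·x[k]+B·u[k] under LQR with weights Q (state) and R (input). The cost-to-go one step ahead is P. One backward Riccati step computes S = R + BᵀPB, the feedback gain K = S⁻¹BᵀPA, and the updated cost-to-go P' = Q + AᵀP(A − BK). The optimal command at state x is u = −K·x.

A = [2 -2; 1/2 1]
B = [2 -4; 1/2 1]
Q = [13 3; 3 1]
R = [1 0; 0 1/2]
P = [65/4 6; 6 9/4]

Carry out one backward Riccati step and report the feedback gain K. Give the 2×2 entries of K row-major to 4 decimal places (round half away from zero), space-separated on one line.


0.1820 -0.0931 -0.4909 0.3923

BᵀP = [35.5000 13.1250; -59.0000 -21.7500]
S = R + BᵀPB = [1 0; 0 1/2] + [77.5625 -128.8750; -128.8750 214.2500] = [78.5625 -128.8750; -128.8750 214.7500]
BᵀPA = [77.5625 -57.8750; -128.8750 96.2500]
K = S⁻¹·BᵀPA = [0.1820 -0.0931; -0.4909 0.3923]
A−BK = [-0.3276 -0.2445; 0.8999 0.6542]
AᵀP(A−BK) = [0.1820 -0.0931; -0.0931 0.1006]
P' = Q + AᵀP(A−BK) = [13.1820 2.9069; 2.9069 1.1006]
tr(P') = 14.2826


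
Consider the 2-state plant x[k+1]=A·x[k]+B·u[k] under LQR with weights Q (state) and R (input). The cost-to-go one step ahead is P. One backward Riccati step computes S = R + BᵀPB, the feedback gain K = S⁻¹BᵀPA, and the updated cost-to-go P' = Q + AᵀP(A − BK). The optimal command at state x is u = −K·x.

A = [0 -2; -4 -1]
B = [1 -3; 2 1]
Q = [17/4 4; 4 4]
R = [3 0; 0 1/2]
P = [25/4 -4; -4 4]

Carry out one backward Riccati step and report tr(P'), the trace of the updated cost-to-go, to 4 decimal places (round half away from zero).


15.1102

BᵀP = [-1.7500 4.0000; -22.7500 16.0000]
S = R + BᵀPB = [3 0; 0 1/2] + [6.2500 9.2500; 9.2500 84.2500] = [9.2500 9.2500; 9.2500 84.7500]
BᵀPA = [-16.0000 -0.5000; -64.0000 29.5000]
K = S⁻¹·BᵀPA = [-1.0940 -0.4514; -0.6358 0.3974]
A−BK = [-0.8133 -0.3565; -1.1763 -0.4945]
AᵀP(A−BK) = [5.8078 2.2080; 2.2080 1.0524]
P' = Q + AᵀP(A−BK) = [10.0578 6.2080; 6.2080 5.0524]
tr(P') = 15.1102


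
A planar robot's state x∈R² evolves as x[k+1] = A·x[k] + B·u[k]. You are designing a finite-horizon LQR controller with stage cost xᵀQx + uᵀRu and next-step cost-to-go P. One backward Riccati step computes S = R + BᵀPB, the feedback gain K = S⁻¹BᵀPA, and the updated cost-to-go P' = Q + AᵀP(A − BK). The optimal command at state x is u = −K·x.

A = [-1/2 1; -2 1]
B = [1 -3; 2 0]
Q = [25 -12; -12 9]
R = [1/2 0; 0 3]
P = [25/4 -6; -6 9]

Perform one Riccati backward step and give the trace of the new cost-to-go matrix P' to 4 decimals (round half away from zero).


34.7627

BᵀP = [-5.7500 12.0000; -18.7500 18.0000]
S = R + BᵀPB = [1/2 0; 0 3] + [18.2500 17.2500; 17.2500 56.2500] = [18.7500 17.2500; 17.2500 59.2500]
BᵀPA = [-21.1250 6.2500; -26.6250 -0.7500]
K = S⁻¹·BᵀPA = [-0.9742 0.4712; -0.1657 -0.1498]
A−BK = [-0.0231 0.0793; -0.0516 0.0576]
AᵀP(A−BK) = [0.5700 -0.1607; -0.1607 0.1927]
P' = Q + AᵀP(A−BK) = [25.5700 -12.1607; -12.1607 9.1927]
tr(P') = 34.7627


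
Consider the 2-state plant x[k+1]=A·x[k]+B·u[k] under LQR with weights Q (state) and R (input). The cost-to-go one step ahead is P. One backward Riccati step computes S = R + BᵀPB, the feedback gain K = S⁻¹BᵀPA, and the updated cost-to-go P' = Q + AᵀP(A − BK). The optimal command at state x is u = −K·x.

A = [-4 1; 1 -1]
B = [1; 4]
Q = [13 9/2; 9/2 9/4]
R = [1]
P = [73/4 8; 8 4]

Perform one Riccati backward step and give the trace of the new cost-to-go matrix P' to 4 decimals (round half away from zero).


36.0598

BᵀP = [50.2500 24.0000]
S = R + BᵀPB = [1] + [146.2500] = [147.2500]
BᵀPA = [-177.0000 26.2500]
K = S⁻¹·BᵀPA = [-1.2020 0.1783]
A−BK = [-2.7980 0.8217; 5.8081 -1.7131]
AᵀP(A−BK) = [19.2394 -5.4465; -5.4465 1.5705]
P' = Q + AᵀP(A−BK) = [32.2394 -0.9465; -0.9465 3.8205]
tr(P') = 36.0598


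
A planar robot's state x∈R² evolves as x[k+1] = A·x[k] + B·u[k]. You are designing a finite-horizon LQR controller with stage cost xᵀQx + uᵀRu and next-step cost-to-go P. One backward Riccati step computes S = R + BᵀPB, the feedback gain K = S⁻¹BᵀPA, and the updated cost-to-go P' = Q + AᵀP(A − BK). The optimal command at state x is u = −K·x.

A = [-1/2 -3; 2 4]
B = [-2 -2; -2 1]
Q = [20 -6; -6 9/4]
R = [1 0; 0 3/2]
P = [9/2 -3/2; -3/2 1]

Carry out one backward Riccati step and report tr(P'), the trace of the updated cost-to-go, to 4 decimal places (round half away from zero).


30.2551

BᵀP = [-6.0000 1.0000; -10.5000 4.0000]
S = R + BᵀPB = [1 0; 0 3/2] + [10.0000 13.0000; 13.0000 25.0000] = [11.0000 13.0000; 13.0000 26.5000]
BᵀPA = [5.0000 22.0000; 13.2500 47.5000]
K = S⁻¹·BᵀPA = [-0.3245 -0.2816; 0.6592 1.9306]
A−BK = [0.1694 0.2980; 0.6918 1.5061]
AᵀP(A−BK) = [1.0133 2.5776; 2.5776 6.9918]
P' = Q + AᵀP(A−BK) = [21.0133 -3.4224; -3.4224 9.2418]
tr(P') = 30.2551


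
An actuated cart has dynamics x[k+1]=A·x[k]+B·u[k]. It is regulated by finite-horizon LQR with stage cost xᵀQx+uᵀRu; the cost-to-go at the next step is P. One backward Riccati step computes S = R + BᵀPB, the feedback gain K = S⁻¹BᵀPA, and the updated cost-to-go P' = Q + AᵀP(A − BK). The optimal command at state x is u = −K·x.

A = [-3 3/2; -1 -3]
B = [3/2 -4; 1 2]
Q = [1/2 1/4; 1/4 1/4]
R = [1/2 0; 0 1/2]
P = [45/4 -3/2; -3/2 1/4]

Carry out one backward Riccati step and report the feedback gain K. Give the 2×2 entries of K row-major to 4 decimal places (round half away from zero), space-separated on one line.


BᵀP = [15.3750 -2.0000; -48.0000 6.5000]
S = R + BᵀPB = [1/2 0; 0 1/2] + [21.0625 -65.5000; -65.5000 205.0000] = [21.5625 -65.5000; -65.5000 205.5000]
BᵀPA = [-44.1250 29.0625; 137.5000 -91.5000]
K = S⁻¹·BᵀPA = [-0.4362 -0.1484; 0.5301 -0.4926]
A−BK = [-0.2254 -0.2476; -1.6239 -1.8664]
AᵀP(A−BK) = [0.3684 0.0533; 0.0533 0.3065]
P' = Q + AᵀP(A−BK) = [0.8684 0.3033; 0.3033 0.5565]
tr(P') = 1.4249

-0.4362 -0.1484 0.5301 -0.4926


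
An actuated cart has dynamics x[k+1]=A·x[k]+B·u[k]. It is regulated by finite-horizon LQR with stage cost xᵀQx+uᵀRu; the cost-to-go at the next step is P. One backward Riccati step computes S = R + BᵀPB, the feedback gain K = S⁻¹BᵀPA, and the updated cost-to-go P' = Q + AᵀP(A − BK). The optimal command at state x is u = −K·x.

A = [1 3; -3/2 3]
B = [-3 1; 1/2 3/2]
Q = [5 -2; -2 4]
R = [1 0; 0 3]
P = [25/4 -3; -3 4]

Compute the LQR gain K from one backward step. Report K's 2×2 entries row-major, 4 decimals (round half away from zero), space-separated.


-0.5761 -0.3343 -0.5308 1.4050

BᵀP = [-20.2500 11.0000; 1.7500 3.0000]
S = R + BᵀPB = [1 0; 0 3] + [66.2500 -3.7500; -3.7500 6.2500] = [67.2500 -3.7500; -3.7500 9.2500]
BᵀPA = [-36.7500 -27.7500; -2.7500 14.2500]
K = S⁻¹·BᵀPA = [-0.5761 -0.3343; -0.5308 1.4050]
A−BK = [-0.1974 0.5921; -0.4157 1.0596]
AᵀP(A−BK) = [1.6197 -3.1715; -3.1715 8.9519]
P' = Q + AᵀP(A−BK) = [6.6197 -5.1715; -5.1715 12.9519]
tr(P') = 19.5715


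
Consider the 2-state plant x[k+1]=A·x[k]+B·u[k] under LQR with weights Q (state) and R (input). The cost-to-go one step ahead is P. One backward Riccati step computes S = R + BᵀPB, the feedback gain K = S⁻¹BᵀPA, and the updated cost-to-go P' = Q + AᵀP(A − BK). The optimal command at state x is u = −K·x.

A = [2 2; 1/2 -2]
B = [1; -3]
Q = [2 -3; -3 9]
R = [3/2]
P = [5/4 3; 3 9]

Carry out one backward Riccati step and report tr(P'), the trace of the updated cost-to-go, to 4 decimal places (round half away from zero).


BᵀP = [-7.7500 -24.0000]
S = R + BᵀPB = [3/2] + [64.2500] = [65.7500]
BᵀPA = [-27.5000 32.5000]
K = S⁻¹·BᵀPA = [-0.4183 0.4943]
A−BK = [2.4183 1.5057; -0.7548 -0.5171]
AᵀP(A−BK) = [1.7481 0.5932; 0.5932 0.9354]
P' = Q + AᵀP(A−BK) = [3.7481 -2.4068; -2.4068 9.9354]
tr(P') = 13.6835

13.6835


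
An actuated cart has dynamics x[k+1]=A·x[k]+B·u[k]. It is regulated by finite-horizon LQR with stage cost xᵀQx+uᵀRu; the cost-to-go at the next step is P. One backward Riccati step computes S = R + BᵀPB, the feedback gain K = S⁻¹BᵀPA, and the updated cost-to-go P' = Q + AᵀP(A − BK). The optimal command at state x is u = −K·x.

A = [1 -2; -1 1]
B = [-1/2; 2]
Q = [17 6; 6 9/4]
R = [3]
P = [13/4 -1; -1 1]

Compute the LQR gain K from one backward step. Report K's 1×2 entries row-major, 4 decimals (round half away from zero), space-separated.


BᵀP = [-3.6250 2.5000]
S = R + BᵀPB = [3] + [6.8125] = [9.8125]
BᵀPA = [-6.1250 9.7500]
K = S⁻¹·BᵀPA = [-0.6242 0.9936]
A−BK = [0.6879 -1.5032; 0.2484 -0.9873]
AᵀP(A−BK) = [2.4268 -4.4140; -4.4140 8.3121]
P' = Q + AᵀP(A−BK) = [19.4268 1.5860; 1.5860 10.5621]
tr(P') = 29.9889

-0.6242 0.9936


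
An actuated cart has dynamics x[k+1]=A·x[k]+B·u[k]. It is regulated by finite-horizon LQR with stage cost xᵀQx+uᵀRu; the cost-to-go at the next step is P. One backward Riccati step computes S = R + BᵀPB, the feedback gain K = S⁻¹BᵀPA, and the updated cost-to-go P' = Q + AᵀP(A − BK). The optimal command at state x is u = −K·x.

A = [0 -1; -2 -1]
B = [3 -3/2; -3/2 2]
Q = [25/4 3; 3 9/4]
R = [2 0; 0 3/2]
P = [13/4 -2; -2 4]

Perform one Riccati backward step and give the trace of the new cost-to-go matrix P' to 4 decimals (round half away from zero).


12.7157

BᵀP = [12.7500 -12.0000; -8.8750 11.0000]
S = R + BᵀPB = [2 0; 0 3/2] + [56.2500 -43.1250; -43.1250 35.3125] = [58.2500 -43.1250; -43.1250 36.8125]
BᵀPA = [24.0000 -0.7500; -22.0000 -2.1250]
K = S⁻¹·BᵀPA = [-0.2293 -0.4191; -0.8662 -0.5486]
A−BK = [-0.6115 -0.5658; -0.6115 -0.5313]
AᵀP(A−BK) = [2.4459 1.9873; 1.9873 1.7698]
P' = Q + AᵀP(A−BK) = [8.6959 4.9873; 4.9873 4.0198]
tr(P') = 12.7157


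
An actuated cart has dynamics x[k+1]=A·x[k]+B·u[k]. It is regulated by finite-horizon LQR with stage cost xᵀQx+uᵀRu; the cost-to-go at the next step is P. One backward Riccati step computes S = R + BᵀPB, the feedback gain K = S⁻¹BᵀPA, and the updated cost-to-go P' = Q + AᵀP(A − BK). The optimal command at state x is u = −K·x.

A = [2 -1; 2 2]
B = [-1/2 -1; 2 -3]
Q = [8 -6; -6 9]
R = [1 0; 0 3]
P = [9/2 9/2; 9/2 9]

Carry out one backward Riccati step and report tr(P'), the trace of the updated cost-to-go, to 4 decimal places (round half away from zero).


23.1331

BᵀP = [6.7500 15.7500; -18.0000 -31.5000]
S = R + BᵀPB = [1 0; 0 3] + [28.1250 -54.0000; -54.0000 112.5000] = [29.1250 -54.0000; -54.0000 115.5000]
BᵀPA = [45.0000 24.7500; -99.0000 -45.0000]
K = S⁻¹·BᵀPA = [-0.3315 0.9569; -1.0121 0.0578]
A−BK = [0.8221 -0.4638; -0.3734 0.2595]
AᵀP(A−BK) = [4.7166 -1.3411; -1.3411 1.4165]
P' = Q + AᵀP(A−BK) = [12.7166 -7.3411; -7.3411 10.4165]
tr(P') = 23.1331


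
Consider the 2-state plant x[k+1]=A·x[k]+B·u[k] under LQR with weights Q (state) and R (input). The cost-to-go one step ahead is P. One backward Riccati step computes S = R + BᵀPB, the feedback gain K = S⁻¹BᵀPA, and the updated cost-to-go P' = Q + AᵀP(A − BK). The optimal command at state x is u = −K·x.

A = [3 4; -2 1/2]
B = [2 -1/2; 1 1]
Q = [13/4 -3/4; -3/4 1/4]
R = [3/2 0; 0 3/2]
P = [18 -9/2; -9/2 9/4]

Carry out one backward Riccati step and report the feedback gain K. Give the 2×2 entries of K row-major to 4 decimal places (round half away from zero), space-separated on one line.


BᵀP = [31.5000 -6.7500; -13.5000 4.5000]
S = R + BᵀPB = [3/2 0; 0 3/2] + [56.2500 -22.5000; -22.5000 11.2500] = [57.7500 -22.5000; -22.5000 12.7500]
BᵀPA = [108.0000 122.6250; -49.5000 -51.7500]
K = S⁻¹·BᵀPA = [1.1443 1.7347; -1.8631 -0.9976]
A−BK = [-0.2200 0.0318; -1.2812 -0.2372]
AᵀP(A−BK) = [9.1980 6.2714; 6.2714 6.2191]
P' = Q + AᵀP(A−BK) = [12.4480 5.5214; 5.5214 6.4691]
tr(P') = 18.9172

1.1443 1.7347 -1.8631 -0.9976


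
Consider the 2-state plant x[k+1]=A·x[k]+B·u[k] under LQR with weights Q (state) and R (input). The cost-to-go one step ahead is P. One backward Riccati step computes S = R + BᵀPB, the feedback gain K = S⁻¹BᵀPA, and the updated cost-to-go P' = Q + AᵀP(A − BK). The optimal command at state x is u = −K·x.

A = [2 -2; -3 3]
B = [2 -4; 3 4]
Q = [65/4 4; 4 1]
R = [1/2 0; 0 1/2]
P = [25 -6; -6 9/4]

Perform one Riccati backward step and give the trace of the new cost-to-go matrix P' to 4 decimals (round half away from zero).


17.6454

BᵀP = [32.0000 -5.2500; -124.0000 33.0000]
S = R + BᵀPB = [1/2 0; 0 1/2] + [48.2500 -149.0000; -149.0000 628.0000] = [48.7500 -149.0000; -149.0000 628.5000]
BᵀPA = [79.7500 -79.7500; -347.0000 347.0000]
K = S⁻¹·BᵀPA = [-0.1873 0.1873; -0.5965 0.5965]
A−BK = [-0.0115 0.0115; -0.0522 0.0522]
AᵀP(A−BK) = [0.1977 -0.1977; -0.1977 0.1977]
P' = Q + AᵀP(A−BK) = [16.4477 3.8023; 3.8023 1.1977]
tr(P') = 17.6454


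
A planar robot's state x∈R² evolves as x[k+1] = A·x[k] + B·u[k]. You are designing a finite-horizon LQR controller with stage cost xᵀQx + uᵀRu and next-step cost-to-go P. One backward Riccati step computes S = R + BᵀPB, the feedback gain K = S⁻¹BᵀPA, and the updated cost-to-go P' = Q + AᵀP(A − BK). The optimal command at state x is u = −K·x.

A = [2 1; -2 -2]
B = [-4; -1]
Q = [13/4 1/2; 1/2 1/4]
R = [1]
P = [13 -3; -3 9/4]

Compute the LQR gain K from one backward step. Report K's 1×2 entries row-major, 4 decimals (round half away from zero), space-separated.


BᵀP = [-49.0000 9.7500]
S = R + BᵀPB = [1] + [186.2500] = [187.2500]
BᵀPA = [-117.5000 -68.5000]
K = S⁻¹·BᵀPA = [-0.6275 -0.3658]
A−BK = [-0.5100 -0.4633; -2.6275 -2.3658]
AᵀP(A−BK) = [11.2684 10.0160; 10.0160 8.9413]
P' = Q + AᵀP(A−BK) = [14.5184 10.5160; 10.5160 9.1913]
tr(P') = 23.7096

-0.6275 -0.3658


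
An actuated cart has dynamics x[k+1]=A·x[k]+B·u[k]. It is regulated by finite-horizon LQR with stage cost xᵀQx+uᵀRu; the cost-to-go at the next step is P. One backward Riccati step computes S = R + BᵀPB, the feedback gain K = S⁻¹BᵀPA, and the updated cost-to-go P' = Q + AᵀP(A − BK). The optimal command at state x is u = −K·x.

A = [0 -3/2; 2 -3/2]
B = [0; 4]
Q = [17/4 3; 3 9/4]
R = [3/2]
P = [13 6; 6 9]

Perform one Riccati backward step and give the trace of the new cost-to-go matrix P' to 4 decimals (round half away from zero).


27.7010

BᵀP = [24.0000 36.0000]
S = R + BᵀPB = [3/2] + [144.0000] = [145.5000]
BᵀPA = [72.0000 -90.0000]
K = S⁻¹·BᵀPA = [0.4948 -0.6186]
A−BK = [0.0000 -1.5000; 0.0206 0.9742]
AᵀP(A−BK) = [0.3711 -0.4639; -0.4639 20.8299]
P' = Q + AᵀP(A−BK) = [4.6211 2.5361; 2.5361 23.0799]
tr(P') = 27.7010


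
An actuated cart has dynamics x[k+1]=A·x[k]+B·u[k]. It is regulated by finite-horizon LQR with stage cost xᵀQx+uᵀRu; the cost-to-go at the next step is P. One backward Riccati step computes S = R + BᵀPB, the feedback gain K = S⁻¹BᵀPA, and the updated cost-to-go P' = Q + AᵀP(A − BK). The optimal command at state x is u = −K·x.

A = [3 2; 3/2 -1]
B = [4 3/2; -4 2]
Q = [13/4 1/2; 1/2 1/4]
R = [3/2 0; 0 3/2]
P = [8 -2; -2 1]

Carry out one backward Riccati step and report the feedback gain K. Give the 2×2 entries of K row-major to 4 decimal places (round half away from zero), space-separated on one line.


BᵀP = [40.0000 -12.0000; 8.0000 -1.0000]
S = R + BᵀPB = [3/2 0; 0 3/2] + [208.0000 36.0000; 36.0000 10.0000] = [209.5000 36.0000; 36.0000 11.5000]
BᵀPA = [102.0000 92.0000; 22.5000 17.0000]
K = S⁻¹·BᵀPA = [0.3261 0.4006; 0.9358 0.2241]
A−BK = [0.2921 0.0613; 0.9327 0.1543]
AᵀP(A−BK) = [1.9357 0.5932; 0.5932 0.3321]
P' = Q + AᵀP(A−BK) = [5.1857 1.0932; 1.0932 0.5821]
tr(P') = 5.7679

0.3261 0.4006 0.9358 0.2241


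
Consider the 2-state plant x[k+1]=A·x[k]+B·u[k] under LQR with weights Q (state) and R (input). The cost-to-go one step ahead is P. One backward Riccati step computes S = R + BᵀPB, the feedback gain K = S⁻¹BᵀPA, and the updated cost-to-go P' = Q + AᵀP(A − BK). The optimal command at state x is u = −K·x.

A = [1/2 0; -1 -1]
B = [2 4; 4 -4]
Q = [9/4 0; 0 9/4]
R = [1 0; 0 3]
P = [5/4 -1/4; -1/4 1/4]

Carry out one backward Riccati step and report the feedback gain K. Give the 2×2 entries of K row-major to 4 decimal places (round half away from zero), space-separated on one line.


BᵀP = [1.5000 0.5000; 6.0000 -2.0000]
S = R + BᵀPB = [1 0; 0 3] + [5.0000 4.0000; 4.0000 32.0000] = [6.0000 4.0000; 4.0000 35.0000]
BᵀPA = [0.2500 -0.5000; 5.0000 2.0000]
K = S⁻¹·BᵀPA = [-0.0580 -0.1314; 0.1495 0.0722]
A−BK = [0.0180 -0.0258; -0.1701 -0.1856]
AᵀP(A−BK) = [0.0796 0.0470; 0.0470 0.0399]
P' = Q + AᵀP(A−BK) = [2.3296 0.0470; 0.0470 2.2899]
tr(P') = 4.6195

-0.0580 -0.1314 0.1495 0.0722


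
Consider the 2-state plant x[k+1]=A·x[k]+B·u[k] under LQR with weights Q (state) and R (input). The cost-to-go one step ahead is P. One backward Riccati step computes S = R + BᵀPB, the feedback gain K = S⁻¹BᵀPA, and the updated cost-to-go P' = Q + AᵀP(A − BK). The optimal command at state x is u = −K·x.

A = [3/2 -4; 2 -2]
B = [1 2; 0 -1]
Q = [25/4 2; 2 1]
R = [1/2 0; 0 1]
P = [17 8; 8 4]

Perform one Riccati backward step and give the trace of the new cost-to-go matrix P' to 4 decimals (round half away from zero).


18.8072

BᵀP = [17.0000 8.0000; 26.0000 12.0000]
S = R + BᵀPB = [1/2 0; 0 1] + [17.0000 26.0000; 26.0000 40.0000] = [17.5000 26.0000; 26.0000 41.0000]
BᵀPA = [41.5000 -84.0000; 63.0000 -128.0000]
K = S⁻¹·BᵀPA = [1.5301 -2.7952; 0.5663 -1.3494]
A−BK = [-1.1627 1.4940; 2.5663 -3.3494]
AᵀP(A−BK) = [3.0753 -4.9880; -4.9880 8.4819]
P' = Q + AᵀP(A−BK) = [9.3253 -2.9880; -2.9880 9.4819]
tr(P') = 18.8072


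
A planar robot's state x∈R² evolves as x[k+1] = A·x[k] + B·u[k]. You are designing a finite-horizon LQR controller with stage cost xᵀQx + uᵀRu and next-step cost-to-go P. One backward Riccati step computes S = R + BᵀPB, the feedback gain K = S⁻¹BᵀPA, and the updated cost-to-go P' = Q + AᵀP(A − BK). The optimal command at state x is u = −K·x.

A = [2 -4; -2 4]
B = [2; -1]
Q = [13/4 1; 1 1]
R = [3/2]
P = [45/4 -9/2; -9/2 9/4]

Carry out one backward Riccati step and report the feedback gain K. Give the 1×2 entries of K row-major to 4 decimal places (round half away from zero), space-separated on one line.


1.1461 -2.2921

BᵀP = [27.0000 -11.2500]
S = R + BᵀPB = [3/2] + [65.2500] = [66.7500]
BᵀPA = [76.5000 -153.0000]
K = S⁻¹·BᵀPA = [1.1461 -2.2921]
A−BK = [-0.2921 0.5843; -0.8539 1.7079]
AᵀP(A−BK) = [2.3258 -4.6517; -4.6517 9.3034]
P' = Q + AᵀP(A−BK) = [5.5758 -3.6517; -3.6517 10.3034]
tr(P') = 15.8792


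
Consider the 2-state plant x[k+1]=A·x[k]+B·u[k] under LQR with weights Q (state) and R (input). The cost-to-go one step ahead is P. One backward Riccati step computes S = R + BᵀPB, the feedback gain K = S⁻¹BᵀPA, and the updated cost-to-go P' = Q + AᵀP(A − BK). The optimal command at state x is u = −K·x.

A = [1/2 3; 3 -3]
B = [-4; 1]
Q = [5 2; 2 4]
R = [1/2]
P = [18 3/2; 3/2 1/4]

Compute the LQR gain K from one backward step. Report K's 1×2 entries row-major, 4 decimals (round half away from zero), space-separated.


-0.1897 -0.7019

BᵀP = [-70.5000 -5.7500]
S = R + BᵀPB = [1/2] + [276.2500] = [276.7500]
BᵀPA = [-52.5000 -194.2500]
K = S⁻¹·BᵀPA = [-0.1897 -0.7019]
A−BK = [-0.2588 0.1924; 3.1897 -2.2981]
AᵀP(A−BK) = [1.2907 -0.8496; -0.8496 0.9065]
P' = Q + AᵀP(A−BK) = [6.2907 1.1504; 1.1504 4.9065]
tr(P') = 11.1972


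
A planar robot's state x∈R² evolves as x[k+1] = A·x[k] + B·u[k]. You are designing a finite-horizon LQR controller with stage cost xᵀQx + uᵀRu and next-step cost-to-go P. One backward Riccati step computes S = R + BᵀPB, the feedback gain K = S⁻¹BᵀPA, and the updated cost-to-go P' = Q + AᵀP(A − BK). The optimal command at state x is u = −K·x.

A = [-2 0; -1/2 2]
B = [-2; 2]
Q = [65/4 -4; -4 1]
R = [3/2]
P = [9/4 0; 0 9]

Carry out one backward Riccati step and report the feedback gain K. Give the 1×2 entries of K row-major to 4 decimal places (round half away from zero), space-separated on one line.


0.0000 0.7742

BᵀP = [-4.5000 18.0000]
S = R + BᵀPB = [3/2] + [45.0000] = [46.5000]
BᵀPA = [0.0000 36.0000]
K = S⁻¹·BᵀPA = [0.0000 0.7742]
A−BK = [-2.0000 1.5484; -0.5000 0.4516]
AᵀP(A−BK) = [11.2500 -9.0000; -9.0000 8.1290]
P' = Q + AᵀP(A−BK) = [27.5000 -13.0000; -13.0000 9.1290]
tr(P') = 36.6290


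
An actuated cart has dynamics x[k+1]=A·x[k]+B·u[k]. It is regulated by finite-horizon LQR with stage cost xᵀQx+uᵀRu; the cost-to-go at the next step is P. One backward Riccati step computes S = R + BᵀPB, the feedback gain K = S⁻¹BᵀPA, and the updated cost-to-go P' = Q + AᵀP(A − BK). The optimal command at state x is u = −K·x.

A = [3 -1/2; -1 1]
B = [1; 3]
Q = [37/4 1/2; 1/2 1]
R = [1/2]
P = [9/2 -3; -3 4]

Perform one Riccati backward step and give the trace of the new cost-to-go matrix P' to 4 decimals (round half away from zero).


BᵀP = [-4.5000 9.0000]
S = R + BᵀPB = [1/2] + [22.5000] = [23.0000]
BᵀPA = [-22.5000 11.2500]
K = S⁻¹·BᵀPA = [-0.9783 0.4891]
A−BK = [3.9783 -0.9891; 1.9348 -0.4674]
AᵀP(A−BK) = [40.4891 -10.2446; -10.2446 2.6223]
P' = Q + AᵀP(A−BK) = [49.7391 -9.7446; -9.7446 3.6223]
tr(P') = 53.3614

53.3614
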